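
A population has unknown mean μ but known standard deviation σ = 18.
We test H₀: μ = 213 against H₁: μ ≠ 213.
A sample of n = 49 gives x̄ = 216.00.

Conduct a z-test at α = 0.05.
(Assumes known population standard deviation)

Standard error: SE = σ/√n = 18/√49 = 2.5714
z-statistic: z = (x̄ - μ₀)/SE = (216.00 - 213)/2.5714 = 1.1667
Critical value: ±1.960
p-value = 0.2433
Decision: fail to reject H₀

Answer: z = 1.1667, fail to reject H₀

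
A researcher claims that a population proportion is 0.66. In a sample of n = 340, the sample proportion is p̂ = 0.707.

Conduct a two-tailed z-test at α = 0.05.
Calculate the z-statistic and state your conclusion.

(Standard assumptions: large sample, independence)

H₀: p = 0.66, H₁: p ≠ 0.66
Standard error: SE = √(p₀(1-p₀)/n) = √(0.66×0.34/340) = 0.025690
z-statistic: z = (p̂ - p₀)/SE = (0.707 - 0.66)/0.025690 = 1.8295
Critical value: z_0.025 = ±1.960
p-value = 0.0673
Decision: fail to reject H₀ at α = 0.05

Answer: z = 1.8295, fail to reject H₀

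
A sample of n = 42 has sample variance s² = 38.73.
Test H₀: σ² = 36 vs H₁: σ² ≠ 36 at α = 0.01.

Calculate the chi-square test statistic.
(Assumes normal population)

df = n - 1 = 41
χ² = (n-1)s²/σ₀² = 41×38.73/36 = 44.1092
Critical values: χ²_{0.995,41} = 21.421, χ²_{0.005,41} = 68.053
Rejection region: χ² < 21.421 or χ² > 68.053
Decision: fail to reject H₀

Answer: χ² = 44.1092, fail to reject H₀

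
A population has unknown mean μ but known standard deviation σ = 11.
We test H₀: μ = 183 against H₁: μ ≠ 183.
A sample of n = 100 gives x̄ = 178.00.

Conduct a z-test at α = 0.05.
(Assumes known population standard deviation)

Answer: z = -4.5455, reject H₀

Derivation:
Standard error: SE = σ/√n = 11/√100 = 1.1000
z-statistic: z = (x̄ - μ₀)/SE = (178.00 - 183)/1.1000 = -4.5455
Critical value: ±1.960
p-value < 0.0001
Decision: reject H₀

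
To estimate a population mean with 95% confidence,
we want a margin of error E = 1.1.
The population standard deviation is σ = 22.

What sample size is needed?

Answer: n = 1537

Derivation:
z_0.025 = 1.960
n = (z×σ/E)² = (1.960×22/1.1)²
n = 1536.6400
Round up: n = 1537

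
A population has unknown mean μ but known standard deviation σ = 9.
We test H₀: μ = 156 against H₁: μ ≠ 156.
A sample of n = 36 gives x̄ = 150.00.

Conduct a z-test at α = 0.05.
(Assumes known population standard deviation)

Answer: z = -4.0000, reject H₀

Derivation:
Standard error: SE = σ/√n = 9/√36 = 1.5000
z-statistic: z = (x̄ - μ₀)/SE = (150.00 - 156)/1.5000 = -4.0000
Critical value: ±1.960
p-value = 0.0001
Decision: reject H₀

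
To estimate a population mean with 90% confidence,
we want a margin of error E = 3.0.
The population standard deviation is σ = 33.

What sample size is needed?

z_0.05 = 1.645
n = (z×σ/E)² = (1.645×33/3.0)²
n = 327.4290
Round up: n = 328

Answer: n = 328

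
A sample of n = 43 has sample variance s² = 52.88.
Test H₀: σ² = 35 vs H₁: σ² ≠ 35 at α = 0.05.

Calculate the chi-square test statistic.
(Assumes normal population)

df = n - 1 = 42
χ² = (n-1)s²/σ₀² = 42×52.88/35 = 63.4560
Critical values: χ²_{0.975,42} = 25.999, χ²_{0.025,42} = 61.777
Rejection region: χ² < 25.999 or χ² > 61.777
Decision: reject H₀

Answer: χ² = 63.4560, reject H₀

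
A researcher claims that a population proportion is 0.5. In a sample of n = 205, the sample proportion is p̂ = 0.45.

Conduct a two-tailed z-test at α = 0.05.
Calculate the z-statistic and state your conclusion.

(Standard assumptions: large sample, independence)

Answer: z = -1.4318, fail to reject H₀

Derivation:
H₀: p = 0.5, H₁: p ≠ 0.5
Standard error: SE = √(p₀(1-p₀)/n) = √(0.5×0.5/205) = 0.034922
z-statistic: z = (p̂ - p₀)/SE = (0.45 - 0.5)/0.034922 = -1.4318
Critical value: z_0.025 = ±1.960
p-value = 0.1522
Decision: fail to reject H₀ at α = 0.05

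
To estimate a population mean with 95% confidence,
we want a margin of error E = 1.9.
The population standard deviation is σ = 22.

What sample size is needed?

Answer: n = 516

Derivation:
z_0.025 = 1.960
n = (z×σ/E)² = (1.960×22/1.9)²
n = 515.0511
Round up: n = 516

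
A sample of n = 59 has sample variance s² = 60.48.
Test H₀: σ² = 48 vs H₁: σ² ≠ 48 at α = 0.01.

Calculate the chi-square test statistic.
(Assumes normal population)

df = n - 1 = 58
χ² = (n-1)s²/σ₀² = 58×60.48/48 = 73.0800
Critical values: χ²_{0.995,58} = 34.008, χ²_{0.005,58} = 89.477
Rejection region: χ² < 34.008 or χ² > 89.477
Decision: fail to reject H₀

Answer: χ² = 73.0800, fail to reject H₀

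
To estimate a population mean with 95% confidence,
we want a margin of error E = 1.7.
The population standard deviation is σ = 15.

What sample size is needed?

Answer: n = 300

Derivation:
z_0.025 = 1.960
n = (z×σ/E)² = (1.960×15/1.7)²
n = 299.0865
Round up: n = 300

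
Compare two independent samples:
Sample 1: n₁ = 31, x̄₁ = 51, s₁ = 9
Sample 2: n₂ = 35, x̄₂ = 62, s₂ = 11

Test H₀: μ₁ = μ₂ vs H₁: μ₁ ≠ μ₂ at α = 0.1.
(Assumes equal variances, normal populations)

Answer: t = -4.4106, reject H₀

Derivation:
Pooled variance: s²_p = [30×9² + 34×11²]/(64) = 102.2500
s_p = 10.1119
SE = s_p×√(1/n₁ + 1/n₂) = 10.1119×√(1/31 + 1/35) = 2.4940
t = (x̄₁ - x̄₂)/SE = (51 - 62)/2.4940 = -4.4106
df = 64, t-critical = ±1.669
Decision: reject H₀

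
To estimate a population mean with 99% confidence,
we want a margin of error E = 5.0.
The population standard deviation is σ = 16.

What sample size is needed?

z_0.005 = 2.576
n = (z×σ/E)² = (2.576×16/5.0)²
n = 67.9503
Round up: n = 68

Answer: n = 68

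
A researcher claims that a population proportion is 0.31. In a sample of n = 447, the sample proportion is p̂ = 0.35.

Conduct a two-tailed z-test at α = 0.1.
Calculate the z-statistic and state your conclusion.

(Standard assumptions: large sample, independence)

Answer: z = 1.8286, reject H₀

Derivation:
H₀: p = 0.31, H₁: p ≠ 0.31
Standard error: SE = √(p₀(1-p₀)/n) = √(0.31×0.69/447) = 0.021875
z-statistic: z = (p̂ - p₀)/SE = (0.35 - 0.31)/0.021875 = 1.8286
Critical value: z_0.05 = ±1.645
p-value = 0.0675
Decision: reject H₀ at α = 0.1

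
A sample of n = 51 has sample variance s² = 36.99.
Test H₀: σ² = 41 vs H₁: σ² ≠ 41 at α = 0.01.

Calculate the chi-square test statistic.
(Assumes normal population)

Answer: χ² = 45.1098, fail to reject H₀

Derivation:
df = n - 1 = 50
χ² = (n-1)s²/σ₀² = 50×36.99/41 = 45.1098
Critical values: χ²_{0.995,50} = 27.991, χ²_{0.005,50} = 79.490
Rejection region: χ² < 27.991 or χ² > 79.490
Decision: fail to reject H₀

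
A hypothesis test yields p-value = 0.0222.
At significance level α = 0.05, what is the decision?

Compare p-value to α:
0.0222 < 0.05
Decision: reject H₀

Answer: reject H₀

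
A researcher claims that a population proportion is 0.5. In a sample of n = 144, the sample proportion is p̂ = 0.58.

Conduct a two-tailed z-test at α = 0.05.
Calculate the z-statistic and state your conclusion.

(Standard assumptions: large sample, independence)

H₀: p = 0.5, H₁: p ≠ 0.5
Standard error: SE = √(p₀(1-p₀)/n) = √(0.5×0.5/144) = 0.041667
z-statistic: z = (p̂ - p₀)/SE = (0.58 - 0.5)/0.041667 = 1.9200
Critical value: z_0.025 = ±1.960
p-value = 0.0549
Decision: fail to reject H₀ at α = 0.05

Answer: z = 1.9200, fail to reject H₀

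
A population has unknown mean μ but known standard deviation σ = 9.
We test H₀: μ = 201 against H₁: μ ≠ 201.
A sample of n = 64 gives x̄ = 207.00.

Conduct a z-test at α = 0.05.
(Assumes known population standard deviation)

Standard error: SE = σ/√n = 9/√64 = 1.1250
z-statistic: z = (x̄ - μ₀)/SE = (207.00 - 201)/1.1250 = 5.3333
Critical value: ±1.960
p-value < 0.0001
Decision: reject H₀

Answer: z = 5.3333, reject H₀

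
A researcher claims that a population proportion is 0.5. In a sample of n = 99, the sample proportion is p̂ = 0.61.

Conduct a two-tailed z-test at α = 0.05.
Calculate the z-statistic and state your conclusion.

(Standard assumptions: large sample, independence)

H₀: p = 0.5, H₁: p ≠ 0.5
Standard error: SE = √(p₀(1-p₀)/n) = √(0.5×0.5/99) = 0.050252
z-statistic: z = (p̂ - p₀)/SE = (0.61 - 0.5)/0.050252 = 2.1890
Critical value: z_0.025 = ±1.960
p-value = 0.0286
Decision: reject H₀ at α = 0.05

Answer: z = 2.1890, reject H₀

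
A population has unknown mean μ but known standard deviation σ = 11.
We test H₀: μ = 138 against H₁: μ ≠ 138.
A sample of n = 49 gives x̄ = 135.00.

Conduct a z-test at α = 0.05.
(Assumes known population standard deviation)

Standard error: SE = σ/√n = 11/√49 = 1.5714
z-statistic: z = (x̄ - μ₀)/SE = (135.00 - 138)/1.5714 = -1.9091
Critical value: ±1.960
p-value = 0.0562
Decision: fail to reject H₀

Answer: z = -1.9091, fail to reject H₀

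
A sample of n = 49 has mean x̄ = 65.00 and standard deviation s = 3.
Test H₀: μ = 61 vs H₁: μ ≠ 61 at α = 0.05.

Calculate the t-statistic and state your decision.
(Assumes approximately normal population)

Answer: t = 9.3327, reject H₀

Derivation:
df = n - 1 = 48
SE = s/√n = 3/√49 = 0.4286
t = (x̄ - μ₀)/SE = (65.00 - 61)/0.4286 = 9.3327
Critical value: t_{0.025,48} = ±2.011
p-value < 0.0001
Decision: reject H₀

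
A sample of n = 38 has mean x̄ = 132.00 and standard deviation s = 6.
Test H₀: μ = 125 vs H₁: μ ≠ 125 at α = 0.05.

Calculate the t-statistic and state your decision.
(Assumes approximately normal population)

df = n - 1 = 37
SE = s/√n = 6/√38 = 0.9733
t = (x̄ - μ₀)/SE = (132.00 - 125)/0.9733 = 7.1920
Critical value: t_{0.025,37} = ±2.026
p-value < 0.0001
Decision: reject H₀

Answer: t = 7.1920, reject H₀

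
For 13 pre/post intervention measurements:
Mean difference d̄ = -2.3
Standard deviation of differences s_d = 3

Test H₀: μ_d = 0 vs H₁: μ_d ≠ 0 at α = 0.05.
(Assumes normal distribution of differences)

df = n - 1 = 12
SE = s_d/√n = 3/√13 = 0.8321
t = d̄/SE = -2.3/0.8321 = -2.7641
Critical value: t_{0.025,12} = ±2.179
p-value ≈ 0.0171
Decision: reject H₀

Answer: t = -2.7641, reject H₀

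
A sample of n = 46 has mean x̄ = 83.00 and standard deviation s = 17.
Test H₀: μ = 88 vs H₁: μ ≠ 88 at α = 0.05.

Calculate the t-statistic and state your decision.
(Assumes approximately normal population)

Answer: t = -1.9948, fail to reject H₀

Derivation:
df = n - 1 = 45
SE = s/√n = 17/√46 = 2.5065
t = (x̄ - μ₀)/SE = (83.00 - 88)/2.5065 = -1.9948
Critical value: t_{0.025,45} = ±2.014
p-value ≈ 0.0521
Decision: fail to reject H₀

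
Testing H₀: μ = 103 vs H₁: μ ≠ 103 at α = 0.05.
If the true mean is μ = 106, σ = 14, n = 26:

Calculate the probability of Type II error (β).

SE = σ/√n = 14/√26 = 2.7456
Critical values: μ₀ ± z_0.025×SE = 103 ± 1.960×2.7456
Acceptance region: (97.6186, 108.3814)
Under H₁ (μ = 106): z_high = (108.3814 - 106)/2.7456 = 0.8674, z_low = (97.6186 - 106)/2.7456 = -3.0527
β = P(not reject | H₁) = Φ(0.8674) - Φ(-3.0527) ≈ 0.8060

Answer: β ≈ 0.8060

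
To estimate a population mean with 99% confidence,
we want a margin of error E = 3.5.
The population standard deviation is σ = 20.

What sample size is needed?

Answer: n = 217

Derivation:
z_0.005 = 2.576
n = (z×σ/E)² = (2.576×20/3.5)²
n = 216.6784
Round up: n = 217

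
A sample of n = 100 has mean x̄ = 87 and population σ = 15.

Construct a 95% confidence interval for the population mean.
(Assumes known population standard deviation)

Confidence level: 95%, α = 0.05
z_0.025 = 1.960
SE = σ/√n = 15/√100 = 1.5000
Margin of error = 1.960 × 1.5000 = 2.9400
CI: x̄ ± margin = 87 ± 2.9400
CI: (84.0600, 89.9400)

Answer: (84.0600, 89.9400)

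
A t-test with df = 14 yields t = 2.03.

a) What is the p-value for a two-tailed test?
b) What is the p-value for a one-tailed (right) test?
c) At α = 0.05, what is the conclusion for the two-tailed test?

Using t-distribution with df = 14:
a) Two-tailed: p = 2×P(T > 2.03) = 0.0618
b) One-tailed: p = P(T > 2.03) = 0.0309
c) 0.0618 ≥ 0.05, fail to reject H₀

Answer: a) 0.0618, b) 0.0309, c) fail to reject H₀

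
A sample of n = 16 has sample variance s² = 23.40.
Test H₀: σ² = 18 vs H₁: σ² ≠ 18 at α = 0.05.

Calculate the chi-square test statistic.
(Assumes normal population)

df = n - 1 = 15
χ² = (n-1)s²/σ₀² = 15×23.40/18 = 19.5000
Critical values: χ²_{0.975,15} = 6.262, χ²_{0.025,15} = 27.488
Rejection region: χ² < 6.262 or χ² > 27.488
Decision: fail to reject H₀

Answer: χ² = 19.5000, fail to reject H₀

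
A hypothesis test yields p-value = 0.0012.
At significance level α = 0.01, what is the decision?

Answer: reject H₀

Derivation:
Compare p-value to α:
0.0012 < 0.01
Decision: reject H₀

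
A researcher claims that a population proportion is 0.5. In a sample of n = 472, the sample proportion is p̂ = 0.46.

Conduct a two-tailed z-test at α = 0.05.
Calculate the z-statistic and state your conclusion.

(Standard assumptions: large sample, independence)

Answer: z = -1.7381, fail to reject H₀

Derivation:
H₀: p = 0.5, H₁: p ≠ 0.5
Standard error: SE = √(p₀(1-p₀)/n) = √(0.5×0.5/472) = 0.023014
z-statistic: z = (p̂ - p₀)/SE = (0.46 - 0.5)/0.023014 = -1.7381
Critical value: z_0.025 = ±1.960
p-value = 0.0822
Decision: fail to reject H₀ at α = 0.05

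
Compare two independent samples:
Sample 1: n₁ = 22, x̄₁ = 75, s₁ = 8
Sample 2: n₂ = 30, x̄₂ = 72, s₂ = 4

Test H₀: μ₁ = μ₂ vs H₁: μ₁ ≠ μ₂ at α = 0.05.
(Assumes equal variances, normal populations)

Answer: t = 1.7774, fail to reject H₀

Derivation:
Pooled variance: s²_p = [21×8² + 29×4²]/(50) = 36.1600
s_p = 6.0133
SE = s_p×√(1/n₁ + 1/n₂) = 6.0133×√(1/22 + 1/30) = 1.6879
t = (x̄₁ - x̄₂)/SE = (75 - 72)/1.6879 = 1.7774
df = 50, t-critical = ±2.009
Decision: fail to reject H₀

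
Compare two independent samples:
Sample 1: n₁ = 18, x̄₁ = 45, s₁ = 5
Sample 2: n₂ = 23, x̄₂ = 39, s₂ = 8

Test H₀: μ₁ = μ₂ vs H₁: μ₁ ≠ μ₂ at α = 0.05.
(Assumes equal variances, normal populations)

Answer: t = 2.7810, reject H₀

Derivation:
Pooled variance: s²_p = [17×5² + 22×8²]/(39) = 47.0000
s_p = 6.8557
SE = s_p×√(1/n₁ + 1/n₂) = 6.8557×√(1/18 + 1/23) = 2.1575
t = (x̄₁ - x̄₂)/SE = (45 - 39)/2.1575 = 2.7810
df = 39, t-critical = ±2.023
Decision: reject H₀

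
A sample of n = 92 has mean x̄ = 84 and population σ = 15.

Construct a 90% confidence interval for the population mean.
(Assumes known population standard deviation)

Confidence level: 90%, α = 0.1
z_0.05 = 1.645
SE = σ/√n = 15/√92 = 1.5639
Margin of error = 1.645 × 1.5639 = 2.5726
CI: x̄ ± margin = 84 ± 2.5726
CI: (81.4274, 86.5726)

Answer: (81.4274, 86.5726)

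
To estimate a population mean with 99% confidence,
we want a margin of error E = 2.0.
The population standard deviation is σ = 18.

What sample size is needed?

z_0.005 = 2.576
n = (z×σ/E)² = (2.576×18/2.0)²
n = 537.4979
Round up: n = 538

Answer: n = 538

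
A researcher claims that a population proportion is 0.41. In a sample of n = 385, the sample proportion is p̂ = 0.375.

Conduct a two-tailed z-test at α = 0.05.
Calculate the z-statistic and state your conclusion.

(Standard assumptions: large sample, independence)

Answer: z = -1.3963, fail to reject H₀

Derivation:
H₀: p = 0.41, H₁: p ≠ 0.41
Standard error: SE = √(p₀(1-p₀)/n) = √(0.41×0.59/385) = 0.025066
z-statistic: z = (p̂ - p₀)/SE = (0.375 - 0.41)/0.025066 = -1.3963
Critical value: z_0.025 = ±1.960
p-value = 0.1626
Decision: fail to reject H₀ at α = 0.05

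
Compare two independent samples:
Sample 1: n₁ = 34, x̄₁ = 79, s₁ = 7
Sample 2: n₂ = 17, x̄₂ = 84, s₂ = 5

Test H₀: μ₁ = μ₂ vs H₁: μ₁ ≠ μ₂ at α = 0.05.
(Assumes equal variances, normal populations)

Pooled variance: s²_p = [33×7² + 16×5²]/(49) = 41.1633
s_p = 6.4159
SE = s_p×√(1/n₁ + 1/n₂) = 6.4159×√(1/34 + 1/17) = 1.9058
t = (x̄₁ - x̄₂)/SE = (79 - 84)/1.9058 = -2.6236
df = 49, t-critical = ±2.010
Decision: reject H₀

Answer: t = -2.6236, reject H₀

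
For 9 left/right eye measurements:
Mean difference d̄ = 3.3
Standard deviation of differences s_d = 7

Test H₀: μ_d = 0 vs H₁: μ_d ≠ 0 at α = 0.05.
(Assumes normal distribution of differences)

Answer: t = 1.4143, fail to reject H₀

Derivation:
df = n - 1 = 8
SE = s_d/√n = 7/√9 = 2.3333
t = d̄/SE = 3.3/2.3333 = 1.4143
Critical value: t_{0.025,8} = ±2.306
p-value ≈ 0.1950
Decision: fail to reject H₀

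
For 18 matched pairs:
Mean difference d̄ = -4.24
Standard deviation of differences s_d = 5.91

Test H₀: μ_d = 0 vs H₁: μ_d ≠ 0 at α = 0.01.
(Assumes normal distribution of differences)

df = n - 1 = 17
SE = s_d/√n = 5.91/√18 = 1.3930
t = d̄/SE = -4.24/1.3930 = -3.0438
Critical value: t_{0.005,17} = ±2.898
p-value ≈ 0.0073
Decision: reject H₀

Answer: t = -3.0438, reject H₀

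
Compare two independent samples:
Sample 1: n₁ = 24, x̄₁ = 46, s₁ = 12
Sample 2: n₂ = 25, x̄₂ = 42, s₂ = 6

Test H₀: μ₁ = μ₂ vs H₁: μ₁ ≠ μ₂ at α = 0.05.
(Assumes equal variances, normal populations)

Pooled variance: s²_p = [23×12² + 24×6²]/(47) = 88.8511
s_p = 9.4261
SE = s_p×√(1/n₁ + 1/n₂) = 9.4261×√(1/24 + 1/25) = 2.6937
t = (x̄₁ - x̄₂)/SE = (46 - 42)/2.6937 = 1.4849
df = 47, t-critical = ±2.012
Decision: fail to reject H₀

Answer: t = 1.4849, fail to reject H₀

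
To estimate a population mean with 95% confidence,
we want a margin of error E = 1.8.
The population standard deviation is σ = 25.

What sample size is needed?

z_0.025 = 1.960
n = (z×σ/E)² = (1.960×25/1.8)²
n = 741.0494
Round up: n = 742

Answer: n = 742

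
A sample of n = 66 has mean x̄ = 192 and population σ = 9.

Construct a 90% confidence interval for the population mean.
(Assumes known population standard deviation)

Answer: (190.1777, 193.8223)

Derivation:
Confidence level: 90%, α = 0.1
z_0.05 = 1.645
SE = σ/√n = 9/√66 = 1.1078
Margin of error = 1.645 × 1.1078 = 1.8223
CI: x̄ ± margin = 192 ± 1.8223
CI: (190.1777, 193.8223)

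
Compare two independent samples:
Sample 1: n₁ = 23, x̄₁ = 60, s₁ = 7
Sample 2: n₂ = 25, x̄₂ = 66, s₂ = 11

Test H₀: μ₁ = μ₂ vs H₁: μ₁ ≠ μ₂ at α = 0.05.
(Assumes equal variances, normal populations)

Answer: t = -2.2320, reject H₀

Derivation:
Pooled variance: s²_p = [22×7² + 24×11²]/(46) = 86.5652
s_p = 9.3040
SE = s_p×√(1/n₁ + 1/n₂) = 9.3040×√(1/23 + 1/25) = 2.6882
t = (x̄₁ - x̄₂)/SE = (60 - 66)/2.6882 = -2.2320
df = 46, t-critical = ±2.013
Decision: reject H₀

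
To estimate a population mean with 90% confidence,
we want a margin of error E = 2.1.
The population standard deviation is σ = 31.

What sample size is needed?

Answer: n = 590

Derivation:
z_0.05 = 1.645
n = (z×σ/E)² = (1.645×31/2.1)²
n = 589.6803
Round up: n = 590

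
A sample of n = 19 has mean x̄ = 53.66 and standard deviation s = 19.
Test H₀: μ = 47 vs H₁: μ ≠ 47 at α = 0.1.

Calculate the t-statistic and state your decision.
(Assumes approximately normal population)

df = n - 1 = 18
SE = s/√n = 19/√19 = 4.3589
t = (x̄ - μ₀)/SE = (53.66 - 47)/4.3589 = 1.5279
Critical value: t_{0.05,18} = ±1.734
p-value ≈ 0.1439
Decision: fail to reject H₀

Answer: t = 1.5279, fail to reject H₀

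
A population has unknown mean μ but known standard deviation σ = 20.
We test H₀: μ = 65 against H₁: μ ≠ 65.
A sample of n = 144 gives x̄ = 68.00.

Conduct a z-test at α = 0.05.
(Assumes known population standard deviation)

Standard error: SE = σ/√n = 20/√144 = 1.6667
z-statistic: z = (x̄ - μ₀)/SE = (68.00 - 65)/1.6667 = 1.8000
Critical value: ±1.960
p-value = 0.0719
Decision: fail to reject H₀

Answer: z = 1.8000, fail to reject H₀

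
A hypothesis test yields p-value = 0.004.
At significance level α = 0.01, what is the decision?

Compare p-value to α:
0.004 < 0.01
Decision: reject H₀

Answer: reject H₀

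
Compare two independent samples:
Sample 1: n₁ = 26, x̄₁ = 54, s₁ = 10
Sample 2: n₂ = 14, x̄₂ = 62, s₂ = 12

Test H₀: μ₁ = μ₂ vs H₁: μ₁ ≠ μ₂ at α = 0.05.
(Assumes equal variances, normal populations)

Answer: t = -2.2499, reject H₀

Derivation:
Pooled variance: s²_p = [25×10² + 13×12²]/(38) = 115.0526
s_p = 10.7263
SE = s_p×√(1/n₁ + 1/n₂) = 10.7263×√(1/26 + 1/14) = 3.5557
t = (x̄₁ - x̄₂)/SE = (54 - 62)/3.5557 = -2.2499
df = 38, t-critical = ±2.024
Decision: reject H₀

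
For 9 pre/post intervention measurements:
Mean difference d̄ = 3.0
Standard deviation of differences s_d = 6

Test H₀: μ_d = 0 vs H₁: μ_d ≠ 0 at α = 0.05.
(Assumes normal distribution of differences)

df = n - 1 = 8
SE = s_d/√n = 6/√9 = 2.0000
t = d̄/SE = 3.0/2.0000 = 1.5000
Critical value: t_{0.025,8} = ±2.306
p-value ≈ 0.1720
Decision: fail to reject H₀

Answer: t = 1.5000, fail to reject H₀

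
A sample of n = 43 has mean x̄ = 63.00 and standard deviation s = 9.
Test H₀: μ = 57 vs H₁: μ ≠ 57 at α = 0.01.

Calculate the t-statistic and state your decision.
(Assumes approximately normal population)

df = n - 1 = 42
SE = s/√n = 9/√43 = 1.3725
t = (x̄ - μ₀)/SE = (63.00 - 57)/1.3725 = 4.3716
Critical value: t_{0.005,42} = ±2.698
p-value ≈ 0.0001
Decision: reject H₀

Answer: t = 4.3716, reject H₀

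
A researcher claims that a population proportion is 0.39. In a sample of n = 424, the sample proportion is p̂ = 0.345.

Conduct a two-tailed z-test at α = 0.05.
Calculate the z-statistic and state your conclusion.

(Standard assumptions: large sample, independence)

H₀: p = 0.39, H₁: p ≠ 0.39
Standard error: SE = √(p₀(1-p₀)/n) = √(0.39×0.61/424) = 0.023687
z-statistic: z = (p̂ - p₀)/SE = (0.345 - 0.39)/0.023687 = -1.8998
Critical value: z_0.025 = ±1.960
p-value = 0.0575
Decision: fail to reject H₀ at α = 0.05

Answer: z = -1.8998, fail to reject H₀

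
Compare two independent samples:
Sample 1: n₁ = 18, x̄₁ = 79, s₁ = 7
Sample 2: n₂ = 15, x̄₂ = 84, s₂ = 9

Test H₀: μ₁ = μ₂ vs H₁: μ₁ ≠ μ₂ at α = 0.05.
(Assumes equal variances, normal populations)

Pooled variance: s²_p = [17×7² + 14×9²]/(31) = 63.4516
s_p = 7.9657
SE = s_p×√(1/n₁ + 1/n₂) = 7.9657×√(1/18 + 1/15) = 2.7848
t = (x̄₁ - x̄₂)/SE = (79 - 84)/2.7848 = -1.7955
df = 31, t-critical = ±2.040
Decision: fail to reject H₀

Answer: t = -1.7955, fail to reject H₀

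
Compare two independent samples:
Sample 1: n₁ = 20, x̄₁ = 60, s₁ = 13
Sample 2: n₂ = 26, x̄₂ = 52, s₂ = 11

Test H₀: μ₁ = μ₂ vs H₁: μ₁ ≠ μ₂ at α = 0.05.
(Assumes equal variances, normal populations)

Answer: t = 2.2594, reject H₀

Derivation:
Pooled variance: s²_p = [19×13² + 25×11²]/(44) = 141.7273
s_p = 11.9049
SE = s_p×√(1/n₁ + 1/n₂) = 11.9049×√(1/20 + 1/26) = 3.5408
t = (x̄₁ - x̄₂)/SE = (60 - 52)/3.5408 = 2.2594
df = 44, t-critical = ±2.015
Decision: reject H₀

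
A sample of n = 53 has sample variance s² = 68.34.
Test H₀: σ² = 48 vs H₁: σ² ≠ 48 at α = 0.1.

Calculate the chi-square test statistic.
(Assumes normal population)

df = n - 1 = 52
χ² = (n-1)s²/σ₀² = 52×68.34/48 = 74.0350
Critical values: χ²_{0.95,52} = 36.437, χ²_{0.05,52} = 69.832
Rejection region: χ² < 36.437 or χ² > 69.832
Decision: reject H₀

Answer: χ² = 74.0350, reject H₀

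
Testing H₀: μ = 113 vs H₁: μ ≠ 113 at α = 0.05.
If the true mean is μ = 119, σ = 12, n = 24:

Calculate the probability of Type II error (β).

Answer: β ≈ 0.3122

Derivation:
SE = σ/√n = 12/√24 = 2.4495
Critical values: μ₀ ± z_0.025×SE = 113 ± 1.960×2.4495
Acceptance region: (108.1990, 117.8010)
Under H₁ (μ = 119): z_high = (117.8010 - 119)/2.4495 = -0.4895, z_low = (108.1990 - 119)/2.4495 = -4.4095
β = P(not reject | H₁) = Φ(-0.4895) - Φ(-4.4095) ≈ 0.3122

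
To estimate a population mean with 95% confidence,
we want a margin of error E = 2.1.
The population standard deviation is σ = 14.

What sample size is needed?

Answer: n = 171

Derivation:
z_0.025 = 1.960
n = (z×σ/E)² = (1.960×14/2.1)²
n = 170.7378
Round up: n = 171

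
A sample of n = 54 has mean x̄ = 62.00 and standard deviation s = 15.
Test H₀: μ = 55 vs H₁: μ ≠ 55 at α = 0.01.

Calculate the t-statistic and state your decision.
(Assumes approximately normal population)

Answer: t = 3.4294, reject H₀

Derivation:
df = n - 1 = 53
SE = s/√n = 15/√54 = 2.0412
t = (x̄ - μ₀)/SE = (62.00 - 55)/2.0412 = 3.4294
Critical value: t_{0.005,53} = ±2.672
p-value ≈ 0.0012
Decision: reject H₀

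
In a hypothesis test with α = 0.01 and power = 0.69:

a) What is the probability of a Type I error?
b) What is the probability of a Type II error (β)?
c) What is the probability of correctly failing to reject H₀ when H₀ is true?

a) Type I error probability = α = 0.01
b) Power = P(reject H₀ | H₁ true) = 1 - β = 0.69, so Type II error probability = β = 1 - Power = 0.31
c) P(fail to reject H₀ | H₀ true) = 1 - α = 0.99

Answer: a) 0.01, b) 0.31, c) 0.99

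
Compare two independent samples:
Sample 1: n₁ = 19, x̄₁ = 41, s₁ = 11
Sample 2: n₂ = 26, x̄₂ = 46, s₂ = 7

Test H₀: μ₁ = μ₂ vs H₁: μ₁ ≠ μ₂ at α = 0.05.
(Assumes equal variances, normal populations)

Pooled variance: s²_p = [18×11² + 25×7²]/(43) = 79.1395
s_p = 8.8960
SE = s_p×√(1/n₁ + 1/n₂) = 8.8960×√(1/19 + 1/26) = 2.6850
t = (x̄₁ - x̄₂)/SE = (41 - 46)/2.6850 = -1.8622
df = 43, t-critical = ±2.017
Decision: fail to reject H₀

Answer: t = -1.8622, fail to reject H₀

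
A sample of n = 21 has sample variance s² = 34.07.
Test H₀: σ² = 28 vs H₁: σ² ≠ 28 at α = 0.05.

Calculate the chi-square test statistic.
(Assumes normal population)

df = n - 1 = 20
χ² = (n-1)s²/σ₀² = 20×34.07/28 = 24.3357
Critical values: χ²_{0.975,20} = 9.591, χ²_{0.025,20} = 34.170
Rejection region: χ² < 9.591 or χ² > 34.170
Decision: fail to reject H₀

Answer: χ² = 24.3357, fail to reject H₀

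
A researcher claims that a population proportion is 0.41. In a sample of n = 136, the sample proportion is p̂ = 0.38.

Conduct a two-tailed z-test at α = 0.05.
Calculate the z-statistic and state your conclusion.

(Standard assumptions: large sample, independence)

H₀: p = 0.41, H₁: p ≠ 0.41
Standard error: SE = √(p₀(1-p₀)/n) = √(0.41×0.59/136) = 0.042174
z-statistic: z = (p̂ - p₀)/SE = (0.38 - 0.41)/0.042174 = -0.7113
Critical value: z_0.025 = ±1.960
p-value = 0.4769
Decision: fail to reject H₀ at α = 0.05

Answer: z = -0.7113, fail to reject H₀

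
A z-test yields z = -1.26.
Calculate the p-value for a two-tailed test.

Answer: p-value ≈ 0.2077

Derivation:
For z = -1.26:
p = 2×P(Z > |-1.26|) = 2×(1 - Φ(1.26)) = 0.2077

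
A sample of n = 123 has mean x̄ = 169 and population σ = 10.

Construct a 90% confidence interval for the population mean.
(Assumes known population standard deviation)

Confidence level: 90%, α = 0.1
z_0.05 = 1.645
SE = σ/√n = 10/√123 = 0.9017
Margin of error = 1.645 × 0.9017 = 1.4833
CI: x̄ ± margin = 169 ± 1.4833
CI: (167.5167, 170.4833)

Answer: (167.5167, 170.4833)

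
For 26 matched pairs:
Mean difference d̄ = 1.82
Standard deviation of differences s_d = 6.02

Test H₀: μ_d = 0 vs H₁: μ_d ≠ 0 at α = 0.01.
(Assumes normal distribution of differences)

df = n - 1 = 25
SE = s_d/√n = 6.02/√26 = 1.1806
t = d̄/SE = 1.82/1.1806 = 1.5416
Critical value: t_{0.005,25} = ±2.787
p-value ≈ 0.1357
Decision: fail to reject H₀

Answer: t = 1.5416, fail to reject H₀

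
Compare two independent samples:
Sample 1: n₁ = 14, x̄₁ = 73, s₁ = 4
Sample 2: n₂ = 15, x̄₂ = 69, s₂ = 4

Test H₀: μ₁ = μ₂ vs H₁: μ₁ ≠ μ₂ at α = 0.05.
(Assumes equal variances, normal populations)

Answer: t = 2.6911, reject H₀

Derivation:
Pooled variance: s²_p = [13×4² + 14×4²]/(27) = 16.0000
s_p = 4.0000
SE = s_p×√(1/n₁ + 1/n₂) = 4.0000×√(1/14 + 1/15) = 1.4864
t = (x̄₁ - x̄₂)/SE = (73 - 69)/1.4864 = 2.6911
df = 27, t-critical = ±2.052
Decision: reject H₀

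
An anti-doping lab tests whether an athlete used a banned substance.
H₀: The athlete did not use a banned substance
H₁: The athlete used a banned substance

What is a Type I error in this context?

Answer: Falsely accusing a clean athlete of doping

Derivation:
Type I error (α): Rejecting H₀ when H₀ is true
Type II error (β): Failing to reject H₀ when H₁ is true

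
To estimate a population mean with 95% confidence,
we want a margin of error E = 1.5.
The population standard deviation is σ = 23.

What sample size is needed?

Answer: n = 904

Derivation:
z_0.025 = 1.960
n = (z×σ/E)² = (1.960×23/1.5)²
n = 903.2028
Round up: n = 904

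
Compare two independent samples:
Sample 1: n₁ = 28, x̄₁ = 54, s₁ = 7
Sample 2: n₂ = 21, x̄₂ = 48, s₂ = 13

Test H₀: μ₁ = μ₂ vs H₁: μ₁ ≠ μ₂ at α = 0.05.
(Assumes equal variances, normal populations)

Pooled variance: s²_p = [27×7² + 20×13²]/(47) = 100.0638
s_p = 10.0032
SE = s_p×√(1/n₁ + 1/n₂) = 10.0032×√(1/28 + 1/21) = 2.8877
t = (x̄₁ - x̄₂)/SE = (54 - 48)/2.8877 = 2.0778
df = 47, t-critical = ±2.012
Decision: reject H₀

Answer: t = 2.0778, reject H₀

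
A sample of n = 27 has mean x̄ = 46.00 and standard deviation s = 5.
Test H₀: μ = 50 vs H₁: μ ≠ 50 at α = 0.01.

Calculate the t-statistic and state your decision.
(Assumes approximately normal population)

df = n - 1 = 26
SE = s/√n = 5/√27 = 0.9623
t = (x̄ - μ₀)/SE = (46.00 - 50)/0.9623 = -4.1567
Critical value: t_{0.005,26} = ±2.779
p-value ≈ 0.0003
Decision: reject H₀

Answer: t = -4.1567, reject H₀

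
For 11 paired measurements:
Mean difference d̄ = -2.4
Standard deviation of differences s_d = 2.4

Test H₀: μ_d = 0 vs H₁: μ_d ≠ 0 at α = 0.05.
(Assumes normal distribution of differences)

Answer: t = -3.3167, reject H₀

Derivation:
df = n - 1 = 10
SE = s_d/√n = 2.4/√11 = 0.7236
t = d̄/SE = -2.4/0.7236 = -3.3167
Critical value: t_{0.025,10} = ±2.228
p-value ≈ 0.0078
Decision: reject H₀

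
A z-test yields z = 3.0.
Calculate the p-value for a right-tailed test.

For z = 3.0:
p = P(Z > 3.0) = 1 - Φ(3.0) = 0.0013

Answer: p-value ≈ 0.0013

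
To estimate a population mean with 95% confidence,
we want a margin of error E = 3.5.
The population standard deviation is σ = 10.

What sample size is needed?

Answer: n = 32

Derivation:
z_0.025 = 1.960
n = (z×σ/E)² = (1.960×10/3.5)²
n = 31.3600
Round up: n = 32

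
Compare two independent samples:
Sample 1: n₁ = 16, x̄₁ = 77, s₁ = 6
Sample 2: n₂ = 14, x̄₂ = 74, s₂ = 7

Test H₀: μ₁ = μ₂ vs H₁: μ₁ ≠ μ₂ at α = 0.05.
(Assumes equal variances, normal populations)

Answer: t = 1.2644, fail to reject H₀

Derivation:
Pooled variance: s²_p = [15×6² + 13×7²]/(28) = 42.0357
s_p = 6.4835
SE = s_p×√(1/n₁ + 1/n₂) = 6.4835×√(1/16 + 1/14) = 2.3727
t = (x̄₁ - x̄₂)/SE = (77 - 74)/2.3727 = 1.2644
df = 28, t-critical = ±2.048
Decision: fail to reject H₀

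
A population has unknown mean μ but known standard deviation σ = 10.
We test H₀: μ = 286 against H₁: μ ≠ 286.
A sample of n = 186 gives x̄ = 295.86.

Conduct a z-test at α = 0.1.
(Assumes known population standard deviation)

Standard error: SE = σ/√n = 10/√186 = 0.7332
z-statistic: z = (x̄ - μ₀)/SE = (295.86 - 286)/0.7332 = 13.4479
Critical value: ±1.645
p-value < 0.0001
Decision: reject H₀

Answer: z = 13.4479, reject H₀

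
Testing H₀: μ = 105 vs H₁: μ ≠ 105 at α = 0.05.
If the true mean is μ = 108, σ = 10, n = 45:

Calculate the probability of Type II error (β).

Answer: β ≈ 0.4790

Derivation:
SE = σ/√n = 10/√45 = 1.4907
Critical values: μ₀ ± z_0.025×SE = 105 ± 1.960×1.4907
Acceptance region: (102.0782, 107.9218)
Under H₁ (μ = 108): z_high = (107.9218 - 108)/1.4907 = -0.0525, z_low = (102.0782 - 108)/1.4907 = -3.9725
β = P(not reject | H₁) = Φ(-0.0525) - Φ(-3.9725) ≈ 0.4790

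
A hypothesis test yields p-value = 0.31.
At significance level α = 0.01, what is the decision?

Answer: fail to reject H₀

Derivation:
Compare p-value to α:
0.31 ≥ 0.01
Decision: fail to reject H₀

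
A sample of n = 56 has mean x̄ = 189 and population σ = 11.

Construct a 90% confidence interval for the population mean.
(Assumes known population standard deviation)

Confidence level: 90%, α = 0.1
z_0.05 = 1.645
SE = σ/√n = 11/√56 = 1.4699
Margin of error = 1.645 × 1.4699 = 2.4180
CI: x̄ ± margin = 189 ± 2.4180
CI: (186.5820, 191.4180)

Answer: (186.5820, 191.4180)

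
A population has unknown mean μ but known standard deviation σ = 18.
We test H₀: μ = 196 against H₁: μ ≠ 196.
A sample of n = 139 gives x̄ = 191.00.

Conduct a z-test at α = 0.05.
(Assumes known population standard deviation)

Answer: z = -3.2750, reject H₀

Derivation:
Standard error: SE = σ/√n = 18/√139 = 1.5267
z-statistic: z = (x̄ - μ₀)/SE = (191.00 - 196)/1.5267 = -3.2750
Critical value: ±1.960
p-value = 0.0011
Decision: reject H₀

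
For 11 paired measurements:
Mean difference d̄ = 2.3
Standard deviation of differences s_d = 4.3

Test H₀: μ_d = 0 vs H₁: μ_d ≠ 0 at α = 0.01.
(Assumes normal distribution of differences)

Answer: t = 1.7740, fail to reject H₀

Derivation:
df = n - 1 = 10
SE = s_d/√n = 4.3/√11 = 1.2965
t = d̄/SE = 2.3/1.2965 = 1.7740
Critical value: t_{0.005,10} = ±3.169
p-value ≈ 0.1065
Decision: fail to reject H₀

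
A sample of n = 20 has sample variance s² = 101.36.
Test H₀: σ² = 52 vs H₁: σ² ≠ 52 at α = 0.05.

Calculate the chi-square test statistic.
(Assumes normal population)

Answer: χ² = 37.0354, reject H₀

Derivation:
df = n - 1 = 19
χ² = (n-1)s²/σ₀² = 19×101.36/52 = 37.0354
Critical values: χ²_{0.975,19} = 8.907, χ²_{0.025,19} = 32.852
Rejection region: χ² < 8.907 or χ² > 32.852
Decision: reject H₀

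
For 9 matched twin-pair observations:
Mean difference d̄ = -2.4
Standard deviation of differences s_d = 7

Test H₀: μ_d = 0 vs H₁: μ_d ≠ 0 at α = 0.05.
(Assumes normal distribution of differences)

Answer: t = -1.0286, fail to reject H₀

Derivation:
df = n - 1 = 8
SE = s_d/√n = 7/√9 = 2.3333
t = d̄/SE = -2.4/2.3333 = -1.0286
Critical value: t_{0.025,8} = ±2.306
p-value ≈ 0.3338
Decision: fail to reject H₀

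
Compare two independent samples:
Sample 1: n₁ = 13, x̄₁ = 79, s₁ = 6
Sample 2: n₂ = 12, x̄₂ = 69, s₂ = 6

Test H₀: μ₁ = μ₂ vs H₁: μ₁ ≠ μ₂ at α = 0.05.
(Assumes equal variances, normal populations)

Answer: t = 4.1634, reject H₀

Derivation:
Pooled variance: s²_p = [12×6² + 11×6²]/(23) = 36.0000
s_p = 6.0000
SE = s_p×√(1/n₁ + 1/n₂) = 6.0000×√(1/13 + 1/12) = 2.4019
t = (x̄₁ - x̄₂)/SE = (79 - 69)/2.4019 = 4.1634
df = 23, t-critical = ±2.069
Decision: reject H₀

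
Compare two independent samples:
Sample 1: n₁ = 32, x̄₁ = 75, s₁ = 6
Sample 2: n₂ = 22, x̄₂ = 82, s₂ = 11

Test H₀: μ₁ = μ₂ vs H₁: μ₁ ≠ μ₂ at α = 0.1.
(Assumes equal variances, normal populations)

Answer: t = -3.0139, reject H₀

Derivation:
Pooled variance: s²_p = [31×6² + 21×11²]/(52) = 70.3269
s_p = 8.3861
SE = s_p×√(1/n₁ + 1/n₂) = 8.3861×√(1/32 + 1/22) = 2.3226
t = (x̄₁ - x̄₂)/SE = (75 - 82)/2.3226 = -3.0139
df = 52, t-critical = ±1.675
Decision: reject H₀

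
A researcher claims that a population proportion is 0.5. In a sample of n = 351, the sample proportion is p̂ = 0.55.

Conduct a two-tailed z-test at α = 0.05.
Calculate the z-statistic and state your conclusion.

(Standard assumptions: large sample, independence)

H₀: p = 0.5, H₁: p ≠ 0.5
Standard error: SE = √(p₀(1-p₀)/n) = √(0.5×0.5/351) = 0.026688
z-statistic: z = (p̂ - p₀)/SE = (0.55 - 0.5)/0.026688 = 1.8735
Critical value: z_0.025 = ±1.960
p-value = 0.0610
Decision: fail to reject H₀ at α = 0.05

Answer: z = 1.8735, fail to reject H₀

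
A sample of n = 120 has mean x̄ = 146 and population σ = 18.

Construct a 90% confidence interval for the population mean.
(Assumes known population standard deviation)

Confidence level: 90%, α = 0.1
z_0.05 = 1.645
SE = σ/√n = 18/√120 = 1.6432
Margin of error = 1.645 × 1.6432 = 2.7031
CI: x̄ ± margin = 146 ± 2.7031
CI: (143.2969, 148.7031)

Answer: (143.2969, 148.7031)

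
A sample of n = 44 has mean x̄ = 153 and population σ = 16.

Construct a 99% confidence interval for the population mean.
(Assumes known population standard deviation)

Answer: (146.7864, 159.2136)

Derivation:
Confidence level: 99%, α = 0.01
z_0.005 = 2.576
SE = σ/√n = 16/√44 = 2.4121
Margin of error = 2.576 × 2.4121 = 6.2136
CI: x̄ ± margin = 153 ± 6.2136
CI: (146.7864, 159.2136)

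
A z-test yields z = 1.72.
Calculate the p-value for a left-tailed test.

For z = 1.72:
p = P(Z < 1.72) = Φ(1.72) = 0.9573

Answer: p-value ≈ 0.9573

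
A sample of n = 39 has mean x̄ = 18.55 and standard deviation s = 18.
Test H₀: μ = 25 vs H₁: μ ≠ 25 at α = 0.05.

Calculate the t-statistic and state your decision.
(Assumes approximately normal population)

df = n - 1 = 38
SE = s/√n = 18/√39 = 2.8823
t = (x̄ - μ₀)/SE = (18.55 - 25)/2.8823 = -2.2378
Critical value: t_{0.025,38} = ±2.024
p-value ≈ 0.0312
Decision: reject H₀

Answer: t = -2.2378, reject H₀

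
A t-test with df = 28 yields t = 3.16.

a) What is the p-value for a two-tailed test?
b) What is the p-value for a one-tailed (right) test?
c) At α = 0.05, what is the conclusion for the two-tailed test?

Answer: a) 0.0038, b) 0.0019, c) reject H₀

Derivation:
Using t-distribution with df = 28:
a) Two-tailed: p = 2×P(T > 3.16) = 0.0038
b) One-tailed: p = P(T > 3.16) = 0.0019
c) 0.0038 < 0.05, reject H₀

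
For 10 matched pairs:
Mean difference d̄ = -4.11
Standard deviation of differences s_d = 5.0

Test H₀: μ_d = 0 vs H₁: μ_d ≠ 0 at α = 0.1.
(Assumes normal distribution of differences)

df = n - 1 = 9
SE = s_d/√n = 5.0/√10 = 1.5811
t = d̄/SE = -4.11/1.5811 = -2.5995
Critical value: t_{0.05,9} = ±1.833
p-value ≈ 0.0288
Decision: reject H₀

Answer: t = -2.5995, reject H₀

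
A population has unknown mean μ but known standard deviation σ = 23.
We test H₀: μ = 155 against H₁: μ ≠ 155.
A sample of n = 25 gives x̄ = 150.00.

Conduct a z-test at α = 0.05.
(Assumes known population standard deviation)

Standard error: SE = σ/√n = 23/√25 = 4.6000
z-statistic: z = (x̄ - μ₀)/SE = (150.00 - 155)/4.6000 = -1.0870
Critical value: ±1.960
p-value = 0.2770
Decision: fail to reject H₀

Answer: z = -1.0870, fail to reject H₀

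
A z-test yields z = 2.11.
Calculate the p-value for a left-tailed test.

Answer: p-value ≈ 0.9826

Derivation:
For z = 2.11:
p = P(Z < 2.11) = Φ(2.11) = 0.9826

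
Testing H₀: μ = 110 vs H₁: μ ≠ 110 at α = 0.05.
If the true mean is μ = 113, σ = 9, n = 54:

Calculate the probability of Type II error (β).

SE = σ/√n = 9/√54 = 1.2247
Critical values: μ₀ ± z_0.025×SE = 110 ± 1.960×1.2247
Acceptance region: (107.5996, 112.4004)
Under H₁ (μ = 113): z_high = (112.4004 - 113)/1.2247 = -0.4896, z_low = (107.5996 - 113)/1.2247 = -4.4096
β = P(not reject | H₁) = Φ(-0.4896) - Φ(-4.4096) ≈ 0.3122

Answer: β ≈ 0.3122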